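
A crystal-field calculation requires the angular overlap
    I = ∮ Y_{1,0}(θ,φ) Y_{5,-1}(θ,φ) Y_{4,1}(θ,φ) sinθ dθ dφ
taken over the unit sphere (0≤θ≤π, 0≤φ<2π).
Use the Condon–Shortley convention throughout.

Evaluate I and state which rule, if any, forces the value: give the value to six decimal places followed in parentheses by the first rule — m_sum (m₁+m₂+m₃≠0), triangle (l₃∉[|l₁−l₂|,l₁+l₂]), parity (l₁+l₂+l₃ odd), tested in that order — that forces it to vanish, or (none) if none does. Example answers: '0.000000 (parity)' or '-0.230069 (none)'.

-0.240571 (none)

m-sum 0 ✓  L=10 even ✓  4≤4≤6 ✓
Π(2lᵢ+1) = 3×11×9 = 297
triangle coeff Δ(1,5,4) = 1/495
Σ_t [1,1]: t=1:−1/576 = -1/576
(3j)²=5/99 [(1 5 4; 0 0 0)], sign=-1
Σ_t [1,1]: t=1:−1/720 = -1/720
(3j)²=8/165 [(1 5 4; 0 -1 1)], sign=+1
⇒ 4πI² = 8/11
I = (-1)√(8/11/(4π)) = -0.24057125
No selection rule forces the value: the integral is nonzero (none).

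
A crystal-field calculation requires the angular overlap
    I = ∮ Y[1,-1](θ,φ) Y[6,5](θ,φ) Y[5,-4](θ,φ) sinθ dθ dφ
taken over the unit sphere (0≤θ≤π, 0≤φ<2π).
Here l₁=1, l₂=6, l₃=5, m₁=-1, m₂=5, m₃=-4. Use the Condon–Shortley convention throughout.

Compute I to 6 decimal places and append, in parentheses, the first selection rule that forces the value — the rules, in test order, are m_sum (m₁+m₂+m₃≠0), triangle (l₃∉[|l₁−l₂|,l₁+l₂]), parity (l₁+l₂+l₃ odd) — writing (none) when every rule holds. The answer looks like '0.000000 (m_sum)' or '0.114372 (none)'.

-0.303018 (none)

Rules hold: Σm=0, L=12 even, 5≤5≤7.
N = 3·13·11 = 429
Δ = 2!·0!·10!/13! = 1/858
Racah Σ t=1..1: t=1:−1/14400 = -1/14400
⇒ 3j(1 6 5; 0 0 0)² = 6/143, sgn +1
Racah Σ t=2..2: t=2:+1/725760 = 1/725760
⇒ 3j(1 6 5; -1 5 -4)² = 5/78, sgn -1
4πI² = N·(3j₀)²·(3jₘ)² = 15/13
I = -1·√(1.15385/4π) = -0.30301841
No selection rule forces the value: the integral is nonzero (none).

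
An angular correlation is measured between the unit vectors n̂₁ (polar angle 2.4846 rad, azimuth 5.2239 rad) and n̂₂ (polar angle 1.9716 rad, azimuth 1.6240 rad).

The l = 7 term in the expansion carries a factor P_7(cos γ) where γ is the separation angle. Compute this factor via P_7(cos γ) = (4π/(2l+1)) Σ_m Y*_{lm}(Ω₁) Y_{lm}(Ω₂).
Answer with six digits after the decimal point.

0.292595

Expand P_7 via completeness: Σ_{m} conj(Y_{7,m}) at Ω₁ times Y_{7,m} at Ω₂ —
  [-7]  conj(Y_{7,-7})(Ω₁) = +0.006736-0.014346i ; Y_{7,-7}(Ω₂) = +0.102080+0.261305i ; Δ = +0.004436+0.000296i
  [-6]  conj(Y_{7,-6})(Ω₁) = -0.076681+0.005571i ; Y_{7,-6}(Ω₂) = +0.422318-0.139587i ; Δ = -0.031606+0.013057i
  [-5]  conj(Y_{7,-5})(Ω₁) = +0.122938+0.186001i ; Y_{7,-5}(Ω₂) = -0.062489-0.229338i ; Δ = +0.034975-0.039817i
  [-4]  conj(Y_{7,-4})(Ω₁) = +0.190547-0.370293i ; Y_{7,-4}(Ω₂) = +0.205386-0.044381i ; Δ = +0.022702-0.084510i
  [-3]  conj(Y_{7,-3})(Ω₁) = -0.449206+0.016297i ; Y_{7,-3}(Ω₂) = -0.051239-0.318294i ; Δ = +0.028204+0.142144i
  [-2]  conj(Y_{7,-2})(Ω₁) = +0.054085+0.088657i ; Y_{7,-2}(Ω₂) = +0.080739-0.008624i ; Δ = +0.005131+0.006692i
  [-1]  conj(Y_{7,-1})(Ω₁) = -0.175847+0.313260i ; Y_{7,-1}(Ω₂) = -0.017493-0.328485i ; Δ = +0.105977+0.052283i
  [+0]  conj(Y_{7,0})(Ω₁) = +0.226461-0.000000i ; Y_{7,0}(Ω₂) = +0.042482+0.000000i ; Δ = +0.009620+0.000000i
  [+1]  conj(Y_{7,1})(Ω₁) = +0.175847+0.313260i ; Y_{7,1}(Ω₂) = +0.017493-0.328485i ; Δ = +0.105977-0.052283i
  [+2]  conj(Y_{7,2})(Ω₁) = +0.054085-0.088657i ; Y_{7,2}(Ω₂) = +0.080739+0.008624i ; Δ = +0.005131-0.006692i
  [+3]  conj(Y_{7,3})(Ω₁) = +0.449206+0.016297i ; Y_{7,3}(Ω₂) = +0.051239-0.318294i ; Δ = +0.028204-0.142144i
  [+4]  conj(Y_{7,4})(Ω₁) = +0.190547+0.370293i ; Y_{7,4}(Ω₂) = +0.205386+0.044381i ; Δ = +0.022702+0.084510i
  [+5]  conj(Y_{7,5})(Ω₁) = -0.122938+0.186001i ; Y_{7,5}(Ω₂) = +0.062489-0.229338i ; Δ = +0.034975+0.039817i
  [+6]  conj(Y_{7,6})(Ω₁) = -0.076681-0.005571i ; Y_{7,6}(Ω₂) = +0.422318+0.139587i ; Δ = -0.031606-0.013057i
  [+7]  conj(Y_{7,7})(Ω₁) = -0.006736-0.014346i ; Y_{7,7}(Ω₂) = -0.102080+0.261305i ; Δ = +0.004436-0.000296i
Accumulated sum +0.349259+0.000000i; after 4π/(2l+1) scaling, +0.292595+0.000000i ⇒ P_7 = 0.292595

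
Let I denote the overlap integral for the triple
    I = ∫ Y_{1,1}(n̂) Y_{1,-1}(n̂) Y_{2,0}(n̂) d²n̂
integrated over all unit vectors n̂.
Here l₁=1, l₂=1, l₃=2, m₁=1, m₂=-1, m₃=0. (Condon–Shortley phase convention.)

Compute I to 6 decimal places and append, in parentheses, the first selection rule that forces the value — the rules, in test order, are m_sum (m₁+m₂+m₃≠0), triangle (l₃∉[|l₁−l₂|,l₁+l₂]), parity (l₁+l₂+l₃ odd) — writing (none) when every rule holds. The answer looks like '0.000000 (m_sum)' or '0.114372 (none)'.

Checks pass: Σm=0; 4 even; l₃=2∈[0,2].
(2·1+1)(2·1+1)(2·2+1) = 45
Δ: 0! 2! 2! / 5! → 1/30
sum: t=0:+1/1 = 1/1
3j²(1 1 2; 0 0 0) = Δ·Π!·Σ² = 2/15  (sign +1)
sum: t=0:+1/4 = 1/4
3j²(1 1 2; 1 -1 0) = Δ·Π!·Σ² = 1/30  (sign +1)
combine: 4πI² = 45·2/15·1/30 = 1/5
take √, sign +1: I = 0.12615663
No selection rule forces the value: the integral is nonzero (none).

0.126157 (none)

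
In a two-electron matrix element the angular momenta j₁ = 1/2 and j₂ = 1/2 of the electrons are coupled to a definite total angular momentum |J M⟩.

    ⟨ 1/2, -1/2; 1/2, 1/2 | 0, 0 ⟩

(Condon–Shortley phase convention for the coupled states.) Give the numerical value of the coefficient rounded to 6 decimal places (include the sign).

-0.707107

j₁+j₂−J=1  J+j₁−j₂=0  J−j₁+j₂=0  j₁+j₂+J+1=2
(j₁±m₁, j₂±m₂, J±M) = (0,1,1,0,0,0)
P² = 1/2
sum k=1..1:
  [1] −1/1 = -1
S = -1
C² = P²·S² = 1/2 ; C = -0.707107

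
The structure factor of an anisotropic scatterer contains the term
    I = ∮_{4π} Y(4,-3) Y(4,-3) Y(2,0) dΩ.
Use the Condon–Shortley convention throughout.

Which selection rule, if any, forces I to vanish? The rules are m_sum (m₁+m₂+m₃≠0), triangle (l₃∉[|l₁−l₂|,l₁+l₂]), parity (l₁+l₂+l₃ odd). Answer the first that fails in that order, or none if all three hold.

m₁+m₂+m₃ = -3 − 3 + 0 = -6  ✗
triangle: |4−4|=0 ≤ l₃=2 ≤ 4+4=8
parity: l₁+l₂+l₃ = 10 is even

m_sum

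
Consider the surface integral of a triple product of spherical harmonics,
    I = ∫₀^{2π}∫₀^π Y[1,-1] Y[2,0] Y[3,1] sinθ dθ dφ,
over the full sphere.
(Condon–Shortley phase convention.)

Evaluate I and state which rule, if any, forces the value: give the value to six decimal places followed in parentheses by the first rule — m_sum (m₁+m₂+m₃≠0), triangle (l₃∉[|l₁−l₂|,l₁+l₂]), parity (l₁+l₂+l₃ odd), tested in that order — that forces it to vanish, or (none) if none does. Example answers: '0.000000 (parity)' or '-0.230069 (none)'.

m-sum 0 ✓  L=6 even ✓  1≤3≤3 ✓
Π(2lᵢ+1) = 3×5×7 = 105
triangle coeff Δ(1,2,3) = 1/105
Σ_t [0,0]: t=0:+1/4 = 1/4
(3j)²=3/35 [(1 2 3; 0 0 0)], sign=-1
Σ_t [0,0]: t=0:+1/8 = 1/8
(3j)²=2/35 [(1 2 3; -1 0 1)], sign=+1
⇒ 4πI² = 18/35
I = (-1)√(18/35/(4π)) = -0.20230066
No selection rule forces the value: the integral is nonzero (none).

-0.202301 (none)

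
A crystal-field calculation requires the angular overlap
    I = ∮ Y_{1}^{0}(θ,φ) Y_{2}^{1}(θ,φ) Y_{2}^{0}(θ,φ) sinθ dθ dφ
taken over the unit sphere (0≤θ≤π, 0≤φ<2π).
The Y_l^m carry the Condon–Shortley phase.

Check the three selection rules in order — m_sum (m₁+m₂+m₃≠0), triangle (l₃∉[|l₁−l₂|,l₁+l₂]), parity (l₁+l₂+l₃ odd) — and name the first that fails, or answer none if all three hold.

m_sum

Σmᵢ = 1  ✗
l₃∈[|l₁−l₂|,l₁+l₂]=[1,3], have l₃=2
Σlᵢ = 5 ⇒ odd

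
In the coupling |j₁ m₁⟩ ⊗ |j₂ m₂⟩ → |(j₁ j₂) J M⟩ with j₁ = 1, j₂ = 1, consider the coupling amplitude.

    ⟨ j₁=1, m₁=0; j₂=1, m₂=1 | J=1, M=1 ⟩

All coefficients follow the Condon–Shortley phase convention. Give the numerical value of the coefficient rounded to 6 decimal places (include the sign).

√[3·1!1!1!/4! · 1!1!2!0!2!0!] = √(1/2)
  +(−1)^1/∏(1,0,0,1,1,0)! = -1  (running -1)
⟨..|..⟩ = √(1/2)·(-1) = -0.707107

-0.707107  (= −√(1/2))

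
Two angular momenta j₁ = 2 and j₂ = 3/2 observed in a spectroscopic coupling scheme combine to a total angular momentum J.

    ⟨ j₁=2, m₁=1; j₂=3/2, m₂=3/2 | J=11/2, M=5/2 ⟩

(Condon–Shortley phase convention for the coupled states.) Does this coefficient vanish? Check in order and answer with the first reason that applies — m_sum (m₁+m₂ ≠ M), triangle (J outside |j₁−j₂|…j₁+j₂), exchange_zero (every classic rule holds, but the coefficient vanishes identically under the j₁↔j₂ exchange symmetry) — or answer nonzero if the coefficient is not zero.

m-sum: m₁+m₂ = 1+3/2 = 5/2, M = 5/2  ✓
triangle: need |j₁−j₂| ≤ J ≤ j₁+j₂, i.e. J ∈ [1/2, 7/2]; J = 11/2 is outside ✗ ⇒ coefficient is 0

triangle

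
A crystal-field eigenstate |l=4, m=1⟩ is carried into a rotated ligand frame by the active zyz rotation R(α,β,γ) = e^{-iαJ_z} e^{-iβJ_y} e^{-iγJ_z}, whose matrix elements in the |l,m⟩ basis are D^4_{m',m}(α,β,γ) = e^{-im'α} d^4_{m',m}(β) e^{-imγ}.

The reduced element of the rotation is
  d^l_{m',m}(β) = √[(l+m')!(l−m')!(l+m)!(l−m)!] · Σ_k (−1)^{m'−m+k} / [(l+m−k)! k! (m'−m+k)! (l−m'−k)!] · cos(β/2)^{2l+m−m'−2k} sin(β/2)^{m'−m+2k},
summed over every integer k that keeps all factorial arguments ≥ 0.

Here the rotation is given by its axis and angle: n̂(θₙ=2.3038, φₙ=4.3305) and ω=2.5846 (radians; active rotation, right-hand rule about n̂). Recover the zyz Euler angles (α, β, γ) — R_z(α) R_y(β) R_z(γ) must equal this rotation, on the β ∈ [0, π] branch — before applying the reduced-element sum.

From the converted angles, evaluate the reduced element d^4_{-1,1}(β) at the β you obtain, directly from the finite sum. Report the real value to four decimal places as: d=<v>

Axis–angle → zyz. n̂ = (sinθₙcosφₙ, sinθₙsinφₙ, cosθₙ) = (-0.276959, -0.689632, -0.669105), ω = 2.5846.
R = I cosω + sinω [n̂]ₓ + (1−cosω) n̂n̂ᵀ gives
  R = [-0.707030, +0.706843, -0.021945; -0.000583, +0.030449, +0.999536; +0.707183, +0.706715, -0.021117]
β = atan2(√(R₁₃²+R₂₃²), R₃₃) = 1.591915; α = atan2(R₂₃, R₁₃) mod 2π = 1.592748; γ = atan2(R₃₂, −R₃₁) mod 2π = 2.356526
d^4_{-1,1}(β=1.5919) via the finite sum:
Half-angle: c=0.699601, s=0.714534. N=√(6·120·120·6)=720.000000
The bounds max(0,m−m')=2 and min(l+m,l−m')=5 give 4 terms
  k=2: (−1)^0·720.0000/(72)·0.6996^6·0.7145^2 = +0.598616
  k=3: (−1)^1·720.0000/(24)·0.6996^4·0.7145^4 = -1.873328
  k=4: (−1)^2·720.0000/(48)·0.6996^2·0.7145^6 = +0.977076
  k=5: (−1)^3·720.0000/(720)·0.6996^0·0.7145^8 = -0.067949
d^4_{-1,1}(1.5919) = +0.598616 -1.873328 +0.977076 -0.067949 = -0.365585

d=-0.3656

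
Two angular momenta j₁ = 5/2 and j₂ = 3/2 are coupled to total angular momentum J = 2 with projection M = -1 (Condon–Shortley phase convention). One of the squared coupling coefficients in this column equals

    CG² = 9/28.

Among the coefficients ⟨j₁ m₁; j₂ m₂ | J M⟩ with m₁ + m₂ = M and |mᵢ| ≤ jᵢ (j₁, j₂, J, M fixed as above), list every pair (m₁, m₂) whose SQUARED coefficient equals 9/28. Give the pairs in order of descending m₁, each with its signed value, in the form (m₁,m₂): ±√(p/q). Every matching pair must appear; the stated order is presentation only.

Admissible pairs with m₁+m₂ = M = -1: (-5/2,3/2), (-3/2,1/2), (-1/2,-1/2), (1/2,-3/2)
  (m₁,m₂)=(1/2,-3/2): CG² = 9/28, CG = +√(9/28)   ← matches the target
  (m₁,m₂)=(-1/2,-1/2): CG² = 25/84, CG = −√(25/84)
  (m₁,m₂)=(-3/2,1/2): CG² = 1/42, CG = +√(1/42)
  (m₁,m₂)=(-5/2,3/2): CG² = 5/14, CG = +√(5/14)
Pairs with CG² = 9/28: (1/2,-3/2): +√(9/28)

(1/2,-3/2): +√(9/28)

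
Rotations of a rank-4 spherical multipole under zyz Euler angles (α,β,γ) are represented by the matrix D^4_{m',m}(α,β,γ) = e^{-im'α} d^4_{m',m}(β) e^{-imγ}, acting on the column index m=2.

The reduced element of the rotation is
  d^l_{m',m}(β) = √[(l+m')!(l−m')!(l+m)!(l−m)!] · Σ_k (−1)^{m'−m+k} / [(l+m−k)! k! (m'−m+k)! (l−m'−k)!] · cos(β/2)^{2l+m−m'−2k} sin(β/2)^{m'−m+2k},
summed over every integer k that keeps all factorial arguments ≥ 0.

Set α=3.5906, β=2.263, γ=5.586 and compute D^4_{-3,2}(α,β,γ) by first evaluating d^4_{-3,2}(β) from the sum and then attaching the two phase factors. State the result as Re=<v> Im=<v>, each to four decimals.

Re=-0.2461 Im=0.1041

D^4_{-3,2}(3.5906,2.2630,5.5860) = e^{-i·-3·3.5906}·d^4_{-3,2}(2.2630)·e^{-i·2·5.5860}. Compute d first:
Half-angle: c=0.425303, s=0.905051. N=√(1·5040·720·2)=2693.993318
The bounds max(0,m−m')=5 and min(l+m,l−m')=6 give 2 terms
  k=5: (−1)^0·2693.9933/(240)·0.4253^3·0.9051^5 = +0.524379
  k=6: (−1)^1·2693.9933/(720)·0.4253^1·0.9051^7 = -0.791542
d^4_{-3,2}(2.2630) = +0.524379 -0.791542 = -0.267163
Phases: e^{-i·(-3)·3.5906}=-0.221911-0.975067i, e^{-i·(2)·5.5860}=+0.175512+0.984477i ⇒ D=-0.246053+0.104087i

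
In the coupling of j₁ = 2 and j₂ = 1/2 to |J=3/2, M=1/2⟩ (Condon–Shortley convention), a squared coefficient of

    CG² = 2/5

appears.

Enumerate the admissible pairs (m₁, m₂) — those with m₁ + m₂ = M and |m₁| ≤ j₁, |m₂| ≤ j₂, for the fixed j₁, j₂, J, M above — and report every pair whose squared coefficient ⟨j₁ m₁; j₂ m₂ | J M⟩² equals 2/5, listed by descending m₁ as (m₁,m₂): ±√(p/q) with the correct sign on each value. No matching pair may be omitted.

(0,1/2): −√(2/5)

Admissible pairs with m₁+m₂ = M = 1/2: (0,1/2), (1,-1/2)
  (m₁,m₂)=(1,-1/2): CG² = 3/5, CG = +√(3/5)
  (m₁,m₂)=(0,1/2): CG² = 2/5, CG = −√(2/5)   ← matches the target
Pairs with CG² = 2/5: (0,1/2): −√(2/5)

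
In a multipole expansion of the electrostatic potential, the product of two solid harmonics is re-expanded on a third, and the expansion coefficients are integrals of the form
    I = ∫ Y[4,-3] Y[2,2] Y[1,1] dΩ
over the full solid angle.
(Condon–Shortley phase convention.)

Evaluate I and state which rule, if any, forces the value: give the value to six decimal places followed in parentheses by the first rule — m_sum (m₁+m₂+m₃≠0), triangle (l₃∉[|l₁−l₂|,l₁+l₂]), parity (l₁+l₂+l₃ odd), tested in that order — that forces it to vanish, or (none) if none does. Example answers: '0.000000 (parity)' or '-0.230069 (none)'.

l₃=1 ∉ [2,6] — triangle fails ⇒ I = 0

0.000000 (triangle)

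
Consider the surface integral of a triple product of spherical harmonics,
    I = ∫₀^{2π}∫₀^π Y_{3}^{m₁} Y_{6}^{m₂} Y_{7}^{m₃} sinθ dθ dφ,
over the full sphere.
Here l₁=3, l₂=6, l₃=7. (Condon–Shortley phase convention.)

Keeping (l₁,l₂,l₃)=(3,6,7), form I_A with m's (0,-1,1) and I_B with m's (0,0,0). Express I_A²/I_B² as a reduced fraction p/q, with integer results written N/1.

1849/2352

Same 3,6,7: normalisation and zero-m 3j drop out of the ratio.
A: Δ: 2! 4! 10! / 17! → 1/2042040; sum: t=0:+1/172800 t=1:−1/69120 t=2:+1/362880 = -43/7257600; 3j²(3 6 7; 0 -1 1) = Δ·Π!·Σ² = 1849/170170  (sign -1)
B: Δ: 2! 4! 10! / 17! → 1/2042040; sum: t=0:+1/207360 t=1:−1/57600 t=2:+1/207360 = -1/129600; 3j²(3 6 7; 0 0 0) = Δ·Π!·Σ² = 168/12155  (sign +1)
I_A²/I_B² = (1849/170170)/(168/12155) = 1849/2352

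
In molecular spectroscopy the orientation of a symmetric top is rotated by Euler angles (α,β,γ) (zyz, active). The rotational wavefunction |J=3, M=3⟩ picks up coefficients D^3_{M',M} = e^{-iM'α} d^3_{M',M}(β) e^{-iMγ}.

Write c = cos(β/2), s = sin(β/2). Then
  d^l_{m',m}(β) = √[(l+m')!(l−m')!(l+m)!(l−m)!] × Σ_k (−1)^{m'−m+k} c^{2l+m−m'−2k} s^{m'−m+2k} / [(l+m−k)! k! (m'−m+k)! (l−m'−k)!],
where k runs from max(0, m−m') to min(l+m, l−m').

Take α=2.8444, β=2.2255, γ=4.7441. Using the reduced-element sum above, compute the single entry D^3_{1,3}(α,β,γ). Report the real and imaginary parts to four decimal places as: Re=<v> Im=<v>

D^3_{1,3}(2.8444,2.2255,4.7441) = e^{-i·1·2.8444}·d^3_{1,3}(2.2255)·e^{-i·3·4.7441}. Compute d first:
With c≡cos(β/2)=0.442197 and s≡sin(β/2)=0.896918, N=[24·2·720·1]^{1/2}=185.903201
k∈{2} keeps every argument non-negative
  k=2: (−1)^0·185.9032/(48)·0.4422^4·0.8969^2 = +0.119128
d^3_{1,3}(2.2255) = +0.119128
D = (-0.956162-0.292837i)·(+0.119128)·(-0.094990-0.995478i) = -0.023907+0.116704i

Re=-0.0239 Im=0.1167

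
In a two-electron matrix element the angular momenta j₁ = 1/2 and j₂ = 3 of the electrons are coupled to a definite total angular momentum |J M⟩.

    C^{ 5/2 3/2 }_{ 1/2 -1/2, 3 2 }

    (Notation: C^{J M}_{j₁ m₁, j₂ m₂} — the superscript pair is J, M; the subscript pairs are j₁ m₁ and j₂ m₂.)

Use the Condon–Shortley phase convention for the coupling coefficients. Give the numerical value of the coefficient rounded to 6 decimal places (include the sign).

-0.845154

triangle: 1!×0!×5!/7! = 120/5040
(j±m)!: 0!×1!×5!×1!×4!×1! = 2880
prefactor² = (2J+1)×Δ×N² = 2880/7
  k=1: −1/(1!×0!×0!×4!×0!×1!) = -1/24
Σ = -1/24  ⇒  CG² = 2880/7×(-1/24)² = 5/7
CG = −√(5/7) = -0.845154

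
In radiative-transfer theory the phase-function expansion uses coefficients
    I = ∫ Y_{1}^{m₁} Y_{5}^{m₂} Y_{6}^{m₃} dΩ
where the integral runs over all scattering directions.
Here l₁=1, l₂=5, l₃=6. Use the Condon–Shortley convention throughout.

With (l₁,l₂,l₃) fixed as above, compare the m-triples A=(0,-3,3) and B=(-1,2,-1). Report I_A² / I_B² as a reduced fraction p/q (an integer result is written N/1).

27/10

Shared (l₁,l₂,l₃)=(1,5,6): N and (l;000)² cancel in I_A²/I_B².
A: Δ = 0!·2!·10!/13! = 1/858; Racah Σ t=0..0: t=0:+1/80640 = 1/80640; ⇒ 3j(1 5 6; 0 -3 3)² = 9/286, sgn -1
B: Δ = 0!·2!·10!/13! = 1/858; Racah Σ t=0..0: t=0:+1/60480 = 1/60480; ⇒ 3j(1 5 6; -1 2 -1)² = 5/429, sgn -1
I_A²/I_B² = (9/286)/(5/429) = 27/10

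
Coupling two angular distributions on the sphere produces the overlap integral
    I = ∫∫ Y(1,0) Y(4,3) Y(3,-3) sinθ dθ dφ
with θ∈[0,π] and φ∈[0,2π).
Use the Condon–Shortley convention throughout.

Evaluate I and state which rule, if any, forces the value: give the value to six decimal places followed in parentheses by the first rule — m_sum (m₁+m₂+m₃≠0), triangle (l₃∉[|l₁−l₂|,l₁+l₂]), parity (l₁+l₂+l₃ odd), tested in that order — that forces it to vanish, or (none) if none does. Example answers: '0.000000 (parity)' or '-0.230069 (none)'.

m-sum 0 ✓  L=8 even ✓  3≤3≤5 ✓
Π(2lᵢ+1) = 3×9×7 = 189
triangle coeff Δ(1,4,3) = 1/252
Σ_t [1,1]: t=1:−1/36 = -1/36
(3j)²=4/63 [(1 4 3; 0 0 0)], sign=+1
Σ_t [1,1]: t=1:−1/720 = -1/720
(3j)²=1/36 [(1 4 3; 0 3 -3)], sign=-1
⇒ 4πI² = 1/3
I = (-1)√(1/3/(4π)) = -0.16286750
No selection rule forces the value: the integral is nonzero (none).

-0.162868 (none)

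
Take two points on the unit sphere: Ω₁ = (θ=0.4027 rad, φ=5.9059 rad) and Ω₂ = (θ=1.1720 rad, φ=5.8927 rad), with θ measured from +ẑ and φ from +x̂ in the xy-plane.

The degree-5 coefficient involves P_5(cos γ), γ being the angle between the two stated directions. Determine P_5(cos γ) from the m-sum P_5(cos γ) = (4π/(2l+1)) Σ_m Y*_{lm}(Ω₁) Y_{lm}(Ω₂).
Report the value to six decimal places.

Addition theorem: P_5(cos γ) = (4π/11) Σ_m Y*_{lm}(Ω₁) Y_{lm}(Ω₂), m = −5…5:
  m=-5: (-0.001332-0.004079i) × (-0.114878+0.286261i) = +0.001321+0.000087i  (running Σ = +0.001321+0.000087i)
  m=-4: (+0.001963-0.031792i) × (+0.003640+0.410997i) = +0.013074+0.000691i  (running Σ = +0.014394+0.000778i)
  m=-3: (+0.058563-0.124737i) × (+0.037585+0.089060i) = +0.013310+0.000527i  (running Σ = +0.027704+0.001306i)
  m=-2: (+0.268556-0.252488i) × (-0.217374-0.215458i) = -0.112777-0.002978i  (running Σ = -0.085073-0.001672i)
  m=-1: (+0.489509-0.193977i) × (-0.172909-0.071173i) = -0.098446-0.001300i  (running Σ = -0.183519-0.002972i)
  m=0: (+0.095240-0.000000i) × (+0.266913+0.000000i) = +0.025421+0.000000i  (running Σ = -0.158099-0.002972i)
  m=1: (-0.489509-0.193977i) × (+0.172909-0.071173i) = -0.098446+0.001300i  (running Σ = -0.256545-0.001672i)
  m=2: (+0.268556+0.252488i) × (-0.217374+0.215458i) = -0.112777+0.002978i  (running Σ = -0.369322+0.001306i)
  m=3: (-0.058563-0.124737i) × (-0.037585+0.089060i) = +0.013310-0.000527i  (running Σ = -0.356012+0.000778i)
  m=4: (+0.001963+0.031792i) × (+0.003640-0.410997i) = +0.013074-0.000691i  (running Σ = -0.342939+0.000087i)
  m=5: (+0.001332-0.004079i) × (+0.114878+0.286261i) = +0.001321-0.000087i  (running Σ = -0.341618+0.000000i)
Σ over m = -0.341618+0.000000i; ×(4π/11) → -0.390263+0.000000i. Real part: -0.390263

-0.390263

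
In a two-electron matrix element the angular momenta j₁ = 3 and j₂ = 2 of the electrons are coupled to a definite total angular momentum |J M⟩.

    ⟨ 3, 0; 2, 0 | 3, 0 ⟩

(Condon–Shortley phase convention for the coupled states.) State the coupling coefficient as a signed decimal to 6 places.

j₁+j₂−J=2  J+j₁−j₂=4  J−j₁+j₂=2  j₁+j₂+J+1=9
(j₁±m₁, j₂±m₂, J±M) = (3,3,2,2,3,3)
P² = 48/5
sum k=0..2:
  [0] +1/24 = 1/24
  [1] −1/4 = -1/4
  [2] +1/24 = 1/24
S = -1/6
C² = P²·S² = 4/15 ; C = -0.516398

-0.516398  (= −√(4/15))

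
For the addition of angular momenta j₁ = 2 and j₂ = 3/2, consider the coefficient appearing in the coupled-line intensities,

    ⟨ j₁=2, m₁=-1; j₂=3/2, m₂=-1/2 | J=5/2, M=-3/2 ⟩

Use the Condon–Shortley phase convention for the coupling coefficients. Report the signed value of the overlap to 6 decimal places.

j₁+j₂−J=1  J+j₁−j₂=3  J−j₁+j₂=2  j₁+j₂+J+1=7
(j₁±m₁, j₂±m₂, J±M) = (1,3,1,2,1,4)
P² = 144/35
sum k=0..1:
  [0] +1/6 = 1/6
  [1] −1/4 = -1/4
S = -1/12
C² = P²·S² = 1/35 ; C = -0.169031

-0.169031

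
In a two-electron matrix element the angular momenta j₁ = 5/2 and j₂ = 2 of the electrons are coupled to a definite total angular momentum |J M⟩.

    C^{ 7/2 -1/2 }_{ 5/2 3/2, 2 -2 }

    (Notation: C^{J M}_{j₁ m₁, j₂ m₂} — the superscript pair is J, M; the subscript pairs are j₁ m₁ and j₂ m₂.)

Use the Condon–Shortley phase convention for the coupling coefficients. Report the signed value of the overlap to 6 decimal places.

+√(64/315) = +0.450749

j₁+j₂−J=1  J+j₁−j₂=4  J−j₁+j₂=3  j₁+j₂+J+1=9
(j₁±m₁, j₂±m₂, J±M) = (4,1,0,4,3,4)
P² = 9216/35
sum k=0..0:
  [0] +1/36 = 1/36
S = 1/36
C² = P²·S² = 64/315 ; C = +0.450749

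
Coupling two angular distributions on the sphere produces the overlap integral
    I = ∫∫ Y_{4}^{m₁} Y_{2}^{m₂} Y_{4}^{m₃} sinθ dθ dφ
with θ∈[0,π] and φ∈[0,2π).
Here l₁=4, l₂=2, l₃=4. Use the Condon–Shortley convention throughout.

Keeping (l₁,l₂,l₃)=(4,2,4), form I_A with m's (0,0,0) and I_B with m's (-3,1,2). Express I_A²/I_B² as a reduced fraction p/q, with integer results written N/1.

Same 4,2,4: normalisation and zero-m 3j drop out of the ratio.
A: Δ: 2! 6! 2! / 11! → 1/13860; sum: t=0:+1/192 t=1:−1/36 t=2:+1/192 = -5/288; 3j²(4 2 4; 0 0 0) = Δ·Π!·Σ² = 20/693  (sign -1)
B: Δ: 2! 6! 2! / 11! → 1/13860; sum: t=1:−1/1440 t=2:+1/240 = 1/288; 3j²(4 2 4; -3 1 2) = Δ·Π!·Σ² = 5/132  (sign +1)
I_A²/I_B² = (20/693)/(5/132) = 16/21

16/21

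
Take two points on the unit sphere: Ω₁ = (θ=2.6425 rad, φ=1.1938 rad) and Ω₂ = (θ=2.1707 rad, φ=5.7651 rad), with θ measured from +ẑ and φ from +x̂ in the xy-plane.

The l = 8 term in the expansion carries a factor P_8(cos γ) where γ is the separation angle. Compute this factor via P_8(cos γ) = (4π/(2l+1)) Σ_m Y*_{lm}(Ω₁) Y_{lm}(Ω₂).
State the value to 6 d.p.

-0.213150

Addition theorem: P_8(cos γ) = (4π/17) Σ_m Y*_{lm}(Ω₁) Y_{lm}(Ω₂), m = −8…8:
  m=-8: Y*=-0.001408-0.000178i  Y=-0.059701-0.093614i  product +0.000067+0.000142i
  m=-7: Y*=+0.005018-0.009128i  Y=+0.268744+0.141625i  product +0.002641-0.001743i
  m=-6: Y*=+0.030474+0.036834i  Y=-0.449768+0.014884i  product -0.014254-0.016113i
  m=-5: Y*=-0.146061+0.047462i  Y=+0.266829-0.164023i  product -0.031188+0.036622i
  m=-4: Y*=+0.021827-0.347042i  Y=+0.051610-0.094125i  product -0.031539-0.019965i
  m=-3: Y*=+0.466743+0.219624i  Y=+0.006077+0.367365i  product -0.077846+0.172800i
  m=-2: Y*=-0.267760+0.251449i  Y=-0.042420-0.071637i  product +0.029371+0.008515i
  m=-1: Y*=+0.065795+0.166178i  Y=-0.286292-0.163193i  product +0.008282-0.058313i
  m=+0: Y*=-0.439459-0.000000i  Y=+0.135218+0.000000i  product -0.059423-0.000000i
  m=+1: Y*=-0.065795+0.166178i  Y=+0.286292-0.163193i  product +0.008282+0.058313i
  m=+2: Y*=-0.267760-0.251449i  Y=-0.042420+0.071637i  product +0.029371-0.008515i
  m=+3: Y*=-0.466743+0.219624i  Y=-0.006077+0.367365i  product -0.077846-0.172800i
  m=+4: Y*=+0.021827+0.347042i  Y=+0.051610+0.094125i  product -0.031539+0.019965i
  m=+5: Y*=+0.146061+0.047462i  Y=-0.266829-0.164023i  product -0.031188-0.036622i
  m=+6: Y*=+0.030474-0.036834i  Y=-0.449768-0.014884i  product -0.014254+0.016113i
  m=+7: Y*=-0.005018-0.009128i  Y=-0.268744+0.141625i  product +0.002641+0.001743i
  m=+8: Y*=-0.001408+0.000178i  Y=-0.059701+0.093614i  product +0.000067-0.000142i
Σ over m = -0.288352-0.000000i; ×(4π/17) → -0.213150-0.000000i. Real part: -0.213150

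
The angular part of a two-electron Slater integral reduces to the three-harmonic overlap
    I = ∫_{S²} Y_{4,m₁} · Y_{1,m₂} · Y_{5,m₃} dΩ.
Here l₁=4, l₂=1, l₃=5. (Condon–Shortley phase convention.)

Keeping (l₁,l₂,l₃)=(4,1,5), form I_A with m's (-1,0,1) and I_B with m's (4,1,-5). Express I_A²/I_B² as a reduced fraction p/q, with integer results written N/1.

l's match ⇒ only the (l;m) 3-j factors differ between A and B.
A: triangle coeff Δ(4,1,5) = 1/495; Σ_t [0,0]: t=0:+1/720 = 1/720; (3j)²=8/165 [(4 1 5; -1 0 1)], sign=+1
B: triangle coeff Δ(4,1,5) = 1/495; Σ_t [0,0]: t=0:+1/80640 = 1/80640; (3j)²=1/11 [(4 1 5; 4 1 -5)], sign=+1
I_A²/I_B² = (8/165)/(1/11) = 8/15

8/15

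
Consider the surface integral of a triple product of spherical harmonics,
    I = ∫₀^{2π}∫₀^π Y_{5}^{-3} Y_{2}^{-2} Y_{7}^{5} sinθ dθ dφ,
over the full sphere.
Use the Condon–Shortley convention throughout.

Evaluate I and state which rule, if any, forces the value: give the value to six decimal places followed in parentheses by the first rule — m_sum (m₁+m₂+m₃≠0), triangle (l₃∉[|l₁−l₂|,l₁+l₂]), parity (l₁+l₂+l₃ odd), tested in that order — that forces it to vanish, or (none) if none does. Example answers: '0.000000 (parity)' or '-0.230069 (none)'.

-0.252127 (none)

m-sum 0 ✓  L=14 even ✓  3≤7≤7 ✓
Π(2lᵢ+1) = 11×5×15 = 825
triangle coeff Δ(5,2,7) = 1/15015
Σ_t [0,0]: t=0:+1/57600 = 1/57600
(3j)²=21/715 [(5 2 7; 0 0 0)], sign=-1
Σ_t [0,0]: t=0:+1/1935360 = 1/1935360
(3j)²=3/91 [(5 2 7; -3 -2 5)], sign=+1
⇒ 4πI² = 135/169
I = (-1)√(135/169/(4π)) = -0.25212656
No selection rule forces the value: the integral is nonzero (none).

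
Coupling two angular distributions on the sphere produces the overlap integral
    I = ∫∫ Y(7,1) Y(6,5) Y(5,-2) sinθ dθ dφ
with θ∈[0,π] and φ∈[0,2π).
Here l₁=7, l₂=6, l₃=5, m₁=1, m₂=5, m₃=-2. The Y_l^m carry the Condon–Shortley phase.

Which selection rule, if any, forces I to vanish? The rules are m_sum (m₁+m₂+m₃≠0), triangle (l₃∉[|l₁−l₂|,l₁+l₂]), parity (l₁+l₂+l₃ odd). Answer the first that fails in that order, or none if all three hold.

m_sum

m₁+m₂+m₃ = 1 + 5 − 2 = 4  ✗
triangle: |7−6|=1 ≤ l₃=5 ≤ 7+6=13
parity: l₁+l₂+l₃ = 18 is even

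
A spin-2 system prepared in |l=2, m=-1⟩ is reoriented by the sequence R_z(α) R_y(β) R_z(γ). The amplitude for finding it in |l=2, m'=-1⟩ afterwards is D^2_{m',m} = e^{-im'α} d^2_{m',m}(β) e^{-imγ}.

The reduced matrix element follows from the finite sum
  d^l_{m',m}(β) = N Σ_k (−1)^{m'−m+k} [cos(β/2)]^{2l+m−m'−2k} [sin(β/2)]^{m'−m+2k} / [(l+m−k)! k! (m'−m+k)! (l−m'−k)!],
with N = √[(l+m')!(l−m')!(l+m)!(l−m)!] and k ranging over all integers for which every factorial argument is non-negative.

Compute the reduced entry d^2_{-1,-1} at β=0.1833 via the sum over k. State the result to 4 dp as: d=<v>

d=0.9584

d^2_{-1,-1}(β=0.1833) via the finite sum:
Half-angle: c=0.995803, s=0.091522. N=√(1·6·1·6)=6.000000
k∈{0,1} keeps every argument non-negative
  k=0: (−1)^0·6.0000/(6)·0.9958^4·0.0915^0 = +0.983318
  k=1: (−1)^1·6.0000/(2)·0.9958^2·0.0915^2 = -0.024918
d^2_{-1,-1}(0.1833) = +0.983318 -0.024918 = +0.958399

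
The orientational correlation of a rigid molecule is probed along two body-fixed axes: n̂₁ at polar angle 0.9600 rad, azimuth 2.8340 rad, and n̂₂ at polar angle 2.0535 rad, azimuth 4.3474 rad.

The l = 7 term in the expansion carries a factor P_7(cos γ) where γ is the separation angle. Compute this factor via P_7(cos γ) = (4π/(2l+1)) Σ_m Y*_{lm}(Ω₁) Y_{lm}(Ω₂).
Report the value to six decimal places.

0.292238

Addition theorem: P_7(cos γ) = (4π/15) Σ_m Y*_{lm}(Ω₁) Y_{lm}(Ω₂), m = −7…7:
  [-7]  conj(Y_{7,-7})(Ω₁) = 0.06809 + 0.10339j ; Y_{7,-7}(Ω₂) = 0.11840 + 0.17811j ; Δ = -0.01035 + 0.02437j
  [-6]  conj(Y_{7,-6})(Ω₁) = -0.08798 - 0.31212j ; Y_{7,-6}(Ω₂) = -0.24337 + 0.34153j ; Δ = 0.12801 + 0.04591j
  [-5]  conj(Y_{7,-5})(Ω₁) = -0.01456 + 0.44322j ; Y_{7,-5}(Ω₂) = -0.34870 - 0.09058j ; Δ = 0.04522 - 0.15323j
  [-4]  conj(Y_{7,-4})(Ω₁) = 0.08075 - 0.22798j ; Y_{7,-4}(Ω₂) = 0.00462 + 0.04147j ; Δ = 0.00983 + 0.00230j
  [-3]  conj(Y_{7,-3})(Ω₁) = 0.11886 - 0.15699j ; Y_{7,-3}(Ω₂) = -0.31312 + 0.16136j ; Δ = -0.01188 + 0.06834j
  [-2]  conj(Y_{7,-2})(Ω₁) = -0.28082 + 0.19845j ; Y_{7,-2}(Ω₂) = -0.08755 - 0.07835j ; Δ = 0.04013 + 0.00463j
  [-1]  conj(Y_{7,-1})(Ω₁) = -0.05569 + 0.01769j ; Y_{7,-1}(Ω₂) = -0.10902 + 0.28532j ; Δ = 0.00102 - 0.01782j
  [+0]  conj(Y_{7,0})(Ω₁) = 0.34860 + 0.00000j ; Y_{7,0}(Ω₂) = -0.15815 + 0.00000j ; Δ = -0.05513 + 0.00000j
  [+1]  conj(Y_{7,1})(Ω₁) = 0.05569 + 0.01769j ; Y_{7,1}(Ω₂) = 0.10902 + 0.28532j ; Δ = 0.00102 + 0.01782j
  [+2]  conj(Y_{7,2})(Ω₁) = -0.28082 - 0.19845j ; Y_{7,2}(Ω₂) = -0.08755 + 0.07835j ; Δ = 0.04013 - 0.00463j
  [+3]  conj(Y_{7,3})(Ω₁) = -0.11886 - 0.15699j ; Y_{7,3}(Ω₂) = 0.31312 + 0.16136j ; Δ = -0.01188 - 0.06834j
  [+4]  conj(Y_{7,4})(Ω₁) = 0.08075 + 0.22798j ; Y_{7,4}(Ω₂) = 0.00462 - 0.04147j ; Δ = 0.00983 - 0.00230j
  [+5]  conj(Y_{7,5})(Ω₁) = 0.01456 + 0.44322j ; Y_{7,5}(Ω₂) = 0.34870 - 0.09058j ; Δ = 0.04522 + 0.15323j
  [+6]  conj(Y_{7,6})(Ω₁) = -0.08798 + 0.31212j ; Y_{7,6}(Ω₂) = -0.24337 - 0.34153j ; Δ = 0.12801 - 0.04591j
  [+7]  conj(Y_{7,7})(Ω₁) = -0.06809 + 0.10339j ; Y_{7,7}(Ω₂) = -0.11840 + 0.17811j ; Δ = -0.01035 - 0.02437j
Accumulated sum 0.34883 + 0.00000j; after 4π/(2l+1) scaling, 0.29224 + 0.00000j ⇒ P_7 = 0.292238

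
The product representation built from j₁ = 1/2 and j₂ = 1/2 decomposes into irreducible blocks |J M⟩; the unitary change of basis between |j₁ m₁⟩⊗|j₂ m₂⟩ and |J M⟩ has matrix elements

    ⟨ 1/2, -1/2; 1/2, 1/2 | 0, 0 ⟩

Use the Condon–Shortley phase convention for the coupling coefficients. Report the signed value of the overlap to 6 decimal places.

−√(1/2) ≈ -0.707107

√[1·1!0!0!/2! · 0!1!1!0!0!0!] = √(1/2)
  +(−1)^1/∏(1,0,0,0,0,0)! = -1  (running -1)
⟨..|..⟩ = √(1/2)·(-1) = -0.707107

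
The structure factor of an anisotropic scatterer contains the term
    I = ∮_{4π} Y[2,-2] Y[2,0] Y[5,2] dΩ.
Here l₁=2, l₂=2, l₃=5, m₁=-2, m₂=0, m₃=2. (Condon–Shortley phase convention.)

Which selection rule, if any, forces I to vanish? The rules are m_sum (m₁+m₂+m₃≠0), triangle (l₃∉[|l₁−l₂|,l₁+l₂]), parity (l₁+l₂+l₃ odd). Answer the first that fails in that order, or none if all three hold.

triangle

m₁+m₂+m₃ = -2 + 0 + 2 = 0  ✓
triangle: need |l₁−l₂| ≤ l₃ ≤ l₁+l₂ = [0,4]; l₃=5 is outside  ✗
parity: l₁+l₂+l₃ = 9 is odd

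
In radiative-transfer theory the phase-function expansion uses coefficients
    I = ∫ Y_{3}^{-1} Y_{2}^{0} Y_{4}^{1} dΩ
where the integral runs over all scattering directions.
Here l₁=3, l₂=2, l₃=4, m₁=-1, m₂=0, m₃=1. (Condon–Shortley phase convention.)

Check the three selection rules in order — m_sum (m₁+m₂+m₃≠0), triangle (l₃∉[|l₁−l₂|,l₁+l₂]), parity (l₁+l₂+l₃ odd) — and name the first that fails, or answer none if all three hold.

Σmᵢ = 0  ✓
l₃∈[|l₁−l₂|,l₁+l₂]=[1,5], have l₃=4  ✓
Σlᵢ = 9 ⇒ odd  ✗

parity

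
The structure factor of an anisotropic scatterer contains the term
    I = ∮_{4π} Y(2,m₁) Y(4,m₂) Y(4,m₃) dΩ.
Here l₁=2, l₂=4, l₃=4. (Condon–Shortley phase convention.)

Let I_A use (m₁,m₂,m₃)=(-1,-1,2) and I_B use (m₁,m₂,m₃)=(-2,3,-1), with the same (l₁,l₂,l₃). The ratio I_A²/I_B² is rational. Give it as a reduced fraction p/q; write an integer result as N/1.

9/14

l's match ⇒ only the (l;m) 3-j factors differ between A and B.
A: triangle coeff Δ(2,4,4) = 1/13860; Σ_t [1,2]: t=1:−1/96 t=2:+1/240 = -1/160; (3j)²=27/1540 [(2 4 4; -1 -1 2)], sign=-1
B: triangle coeff Δ(2,4,4) = 1/13860; Σ_t [2,2]: t=2:+1/480 = 1/480; (3j)²=3/110 [(2 4 4; -2 3 -1)], sign=-1
I_A²/I_B² = (27/1540)/(3/110) = 9/14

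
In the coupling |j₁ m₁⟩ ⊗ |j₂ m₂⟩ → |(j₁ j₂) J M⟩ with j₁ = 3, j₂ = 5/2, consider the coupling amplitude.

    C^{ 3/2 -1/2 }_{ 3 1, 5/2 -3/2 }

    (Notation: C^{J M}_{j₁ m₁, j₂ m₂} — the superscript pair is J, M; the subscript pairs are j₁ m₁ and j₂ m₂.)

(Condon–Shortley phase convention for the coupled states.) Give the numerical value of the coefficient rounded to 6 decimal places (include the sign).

j₁+j₂−J=4  J+j₁−j₂=2  J−j₁+j₂=1  j₁+j₂+J+1=8
(j₁±m₁, j₂±m₂, J±M) = (4,2,1,4,1,2)
P² = 384/35
sum k=0..1:
  [0] +1/48 = 1/48
  [1] −1/6 = -1/6
S = -7/48
C² = P²·S² = 7/30 ; C = -0.483046

-0.483046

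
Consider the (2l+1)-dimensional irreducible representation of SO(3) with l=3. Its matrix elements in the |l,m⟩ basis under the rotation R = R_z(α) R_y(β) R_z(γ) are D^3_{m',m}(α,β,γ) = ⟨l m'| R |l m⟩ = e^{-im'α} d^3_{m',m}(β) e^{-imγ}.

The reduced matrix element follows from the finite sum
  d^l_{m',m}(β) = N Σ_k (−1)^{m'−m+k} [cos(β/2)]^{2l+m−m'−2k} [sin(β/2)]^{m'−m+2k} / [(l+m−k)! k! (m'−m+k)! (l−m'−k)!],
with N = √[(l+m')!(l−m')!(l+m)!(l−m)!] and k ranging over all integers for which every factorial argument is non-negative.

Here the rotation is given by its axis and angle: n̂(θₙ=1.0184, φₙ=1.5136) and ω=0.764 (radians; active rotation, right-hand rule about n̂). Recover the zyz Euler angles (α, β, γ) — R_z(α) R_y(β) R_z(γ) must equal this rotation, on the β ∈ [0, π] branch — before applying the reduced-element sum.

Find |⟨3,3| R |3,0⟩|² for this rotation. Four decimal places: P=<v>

Axis–angle → zyz. n̂ = (sinθₙcosφₙ, sinθₙsinφₙ, cosθₙ) = (+0.048663, +0.849877, +0.524729), ω = 0.7640.
R = I cosω + sinω [n̂]ₓ + (1−cosω) n̂n̂ᵀ gives
  R = [+0.722733, -0.351521, +0.595055; +0.374510, +0.922818, +0.090277; -0.580861, +0.157608, +0.798599]
β = atan2(√(R₁₃²+R₂₃²), R₃₃) = 0.645833; α = atan2(R₂₃, R₁₃) mod 2π = 0.150563; γ = atan2(R₃₂, −R₃₁) mod 2π = 0.264956
First d^3_{3,0}(β=0.6458), then the phase factors e^{-i(3)α} and e^{-i(0)γ}:
Half-angle: c=0.948314, s=0.317334. N=√(720·1·6·6)=160.996894
k∈{0} keeps every argument non-negative
  k=0: (−1)^3·160.9969/(36)·0.9483^3·0.3173^3 = -0.121877
d^3_{3,0}(0.6458) = -0.121877
|D^3_{3,0}|² = |d^3_{3,0}(β)|² = (-0.121877)² = 0.014854 (the z-rotation phases have unit modulus)

P=0.0149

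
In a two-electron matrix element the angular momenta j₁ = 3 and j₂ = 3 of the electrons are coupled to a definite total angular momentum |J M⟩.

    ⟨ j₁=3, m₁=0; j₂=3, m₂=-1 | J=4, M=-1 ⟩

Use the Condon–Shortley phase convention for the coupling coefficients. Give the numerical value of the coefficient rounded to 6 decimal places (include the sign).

-0.312094  (= −√(15/154))

triangle: 2!·4!·4!/11! = 1152/39916800
(j±m)!: 3!·3!·2!·4!·3!·5! = 1244160
prefactor² = (2J+1)·Δ·N² = 124416/385
  k=0: +1/(0!·2!·3!·2!·1!·2!) = 1/48
  k=1: −1/(1!·1!·2!·1!·2!·3!) = -1/24
  k=2: +1/(2!·0!·1!·0!·3!·4!) = 1/288
Σ = -5/288  ⇒  CG² = 124416/385·(-5/288)² = 15/154
CG = −√(15/154) = -0.312094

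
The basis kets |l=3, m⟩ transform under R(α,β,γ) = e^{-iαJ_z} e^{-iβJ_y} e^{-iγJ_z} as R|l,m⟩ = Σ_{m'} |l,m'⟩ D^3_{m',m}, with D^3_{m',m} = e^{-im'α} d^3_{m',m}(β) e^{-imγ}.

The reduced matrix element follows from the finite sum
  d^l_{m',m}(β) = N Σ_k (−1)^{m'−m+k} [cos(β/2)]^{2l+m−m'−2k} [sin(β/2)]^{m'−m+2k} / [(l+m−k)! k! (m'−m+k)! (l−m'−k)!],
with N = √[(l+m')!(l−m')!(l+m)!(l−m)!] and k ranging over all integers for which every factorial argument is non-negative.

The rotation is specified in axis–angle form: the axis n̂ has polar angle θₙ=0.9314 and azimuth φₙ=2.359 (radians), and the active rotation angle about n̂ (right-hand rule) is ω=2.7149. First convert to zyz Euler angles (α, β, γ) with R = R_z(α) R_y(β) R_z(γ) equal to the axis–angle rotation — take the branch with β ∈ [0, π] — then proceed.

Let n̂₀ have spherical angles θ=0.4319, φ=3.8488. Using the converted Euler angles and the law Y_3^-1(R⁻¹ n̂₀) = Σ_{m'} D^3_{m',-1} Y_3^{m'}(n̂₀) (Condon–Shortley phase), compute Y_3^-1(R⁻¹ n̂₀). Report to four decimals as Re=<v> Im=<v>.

Re=0.0981 Im=0.1173

Axis–angle → zyz. n̂ = (sinθₙcosφₙ, sinθₙsinφₙ, cosθₙ) = (-0.569012, +0.565828, +0.596711), ω = 2.7149.
R = I cosω + sinω [n̂]ₓ + (1−cosω) n̂n̂ᵀ gives
  R = [-0.291820, -0.862015, -0.414454; -0.368102, -0.298723, +0.880492; -0.882803, +0.409507, -0.230136]
β = atan2(√(R₁₃²+R₂₃²), R₃₃) = 1.803014; α = atan2(R₂₃, R₁₃) mod 2π = 2.010736; γ = atan2(R₃₂, −R₃₁) mod 2π = 0.434329
Need the full column D^3_{m',-1} for m'=−3..3 at α=2.0107, β=1.8030, γ=0.4343.
cos(β/2)=0.620429, sin(β/2)=0.784263
d^3_{-3,-1}: single k=2 term ⇒ +0.352969;  D = +0.347053+0.064356i
d^3_{-2,-1}: k∈[1..2] ⇒ +0.227993 -0.728603 = -0.500610;  D = +0.127046+0.484220i
d^3_{-1,-1}: k∈[0..2] ⇒ +0.057036 -0.729090 +0.873739 = +0.201685;  D = -0.154707+0.129393i
d^3_{0,-1}: k∈[0..2] ⇒ -0.249754 +1.197216 -0.637662 = +0.309800;  D = +0.281036+0.130365i
d^3_{1,-1}: k∈[0..2] ⇒ +0.546817 -1.164985 +0.232686 = -0.385482;  D = +0.002163+0.385476i
d^3_{2,-1}: k∈[0..1] ⇒ -0.728603 +0.582103 = -0.146500;  D = +0.132197-0.063135i
d^3_{3,-1}: single k=0 term ⇒ +0.563996;  D = +0.436660+0.356958i
Y_3^{m'}(θ=0.4319,φ=3.8488) and Σ D·Y over m':
  (+0.3471+0.0644i)·(+0.0160+0.0261i)  (+0.1270+0.4842i)·(+0.0253-0.1606i)  (-0.1547+0.1294i)·(-0.3213+0.2746i)  (+0.2810+0.1304i)·(+0.3809+0.0000i)  (+0.0022+0.3855i)·(+0.3213+0.2746i)  (+0.1322-0.0631i)·(+0.0253+0.1606i)  (+0.4367+0.3570i)·(-0.0160+0.0261i)
Y_3^-1(R⁻¹ n̂) = +0.098147+0.117282i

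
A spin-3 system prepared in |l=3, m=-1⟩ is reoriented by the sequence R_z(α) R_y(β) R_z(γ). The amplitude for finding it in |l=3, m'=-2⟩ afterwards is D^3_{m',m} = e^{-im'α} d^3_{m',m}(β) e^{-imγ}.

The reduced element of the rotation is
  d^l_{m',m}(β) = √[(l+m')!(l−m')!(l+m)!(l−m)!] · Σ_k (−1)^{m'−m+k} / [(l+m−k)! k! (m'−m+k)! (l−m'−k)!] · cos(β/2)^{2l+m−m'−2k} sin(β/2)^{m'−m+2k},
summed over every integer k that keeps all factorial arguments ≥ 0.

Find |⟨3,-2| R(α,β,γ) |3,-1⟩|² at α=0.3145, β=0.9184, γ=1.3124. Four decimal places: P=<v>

P=0.1719

D^3_{-2,-1}(0.3145,0.9184,1.3124) = e^{-i·-2·0.3145}·d^3_{-2,-1}(0.9184)·e^{-i·-1·1.3124}. Compute d first:
Half-angle: c=0.896407, s=0.443231. N=√(1·120·2·24)=75.894664
The bounds max(0,m−m')=1 and min(l+m,l−m')=2 give 2 terms
  k=1: (−1)^0·75.8947/(24)·0.8964^5·0.4432^1 = +0.811255
  k=2: (−1)^1·75.8947/(12)·0.8964^3·0.4432^3 = -0.396677
d^3_{-2,-1}(0.9184) = +0.811255 -0.396677 = +0.414578
|D^3_{-2,-1}|² = |d^3_{-2,-1}(β)|² = (+0.414578)² = 0.171875 (the z-rotation phases have unit modulus)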